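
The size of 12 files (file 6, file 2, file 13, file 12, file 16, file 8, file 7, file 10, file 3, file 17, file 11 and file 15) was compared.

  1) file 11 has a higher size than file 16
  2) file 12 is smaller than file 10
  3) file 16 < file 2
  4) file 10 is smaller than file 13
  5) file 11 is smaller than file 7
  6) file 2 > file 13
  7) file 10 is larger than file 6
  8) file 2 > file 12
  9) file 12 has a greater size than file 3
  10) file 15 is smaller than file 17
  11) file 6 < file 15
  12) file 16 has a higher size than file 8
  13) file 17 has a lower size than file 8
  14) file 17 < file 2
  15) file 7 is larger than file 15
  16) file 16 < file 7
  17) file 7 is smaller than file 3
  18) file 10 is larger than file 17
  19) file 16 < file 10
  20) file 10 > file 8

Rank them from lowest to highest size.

Nothing is placed below file 6, so it is least; from there file 6 < file 15; file 15 < file 17; file 17 < file 8; file 8 < file 16; file 16 < file 11; file 11 < file 7; file 7 < file 3; file 3 < file 12; file 12 < file 10; file 10 < file 13; file 13 < file 2, each given directly.

file 6 < file 15 < file 17 < file 8 < file 16 < file 11 < file 7 < file 3 < file 12 < file 10 < file 13 < file 2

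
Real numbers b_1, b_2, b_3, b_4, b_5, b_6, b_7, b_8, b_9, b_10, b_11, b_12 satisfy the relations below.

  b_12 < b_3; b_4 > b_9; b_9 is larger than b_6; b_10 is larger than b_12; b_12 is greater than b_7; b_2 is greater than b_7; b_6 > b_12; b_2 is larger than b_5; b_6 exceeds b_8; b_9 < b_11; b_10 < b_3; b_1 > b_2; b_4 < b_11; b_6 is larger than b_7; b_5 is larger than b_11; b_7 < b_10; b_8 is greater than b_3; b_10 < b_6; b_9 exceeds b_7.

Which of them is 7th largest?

Piecing the relations together gives one ordering: b_7 < b_12 < b_10 < b_3 < b_8 < b_6 < b_9 < b_4 < b_11 < b_5 < b_2 < b_1.
The 7th largest is b_6.

b_6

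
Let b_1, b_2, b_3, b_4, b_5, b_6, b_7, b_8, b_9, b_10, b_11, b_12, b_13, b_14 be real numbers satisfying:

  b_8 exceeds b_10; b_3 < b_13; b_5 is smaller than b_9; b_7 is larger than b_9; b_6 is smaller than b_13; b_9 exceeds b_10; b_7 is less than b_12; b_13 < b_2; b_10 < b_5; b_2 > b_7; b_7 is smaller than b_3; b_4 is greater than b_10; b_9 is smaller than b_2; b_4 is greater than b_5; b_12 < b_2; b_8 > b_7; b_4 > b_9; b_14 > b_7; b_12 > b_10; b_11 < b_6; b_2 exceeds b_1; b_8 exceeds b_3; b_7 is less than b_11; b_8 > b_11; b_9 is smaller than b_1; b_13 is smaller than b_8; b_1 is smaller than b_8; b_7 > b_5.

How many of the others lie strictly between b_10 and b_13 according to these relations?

6

The relations place b_10 below b_13. An element lies strictly between them when it is forced above b_10 and also forced below b_13.
Above b_10: {b_5, b_9, b_7, b_11, b_14, b_12, b_1, b_6, b_3, b_2, b_4, b_8}. Below b_13: {b_5, b_9, b_7, b_11, b_6, b_3}.
Intersection: {b_5, b_9, b_7, b_11, b_6, b_3} — 6.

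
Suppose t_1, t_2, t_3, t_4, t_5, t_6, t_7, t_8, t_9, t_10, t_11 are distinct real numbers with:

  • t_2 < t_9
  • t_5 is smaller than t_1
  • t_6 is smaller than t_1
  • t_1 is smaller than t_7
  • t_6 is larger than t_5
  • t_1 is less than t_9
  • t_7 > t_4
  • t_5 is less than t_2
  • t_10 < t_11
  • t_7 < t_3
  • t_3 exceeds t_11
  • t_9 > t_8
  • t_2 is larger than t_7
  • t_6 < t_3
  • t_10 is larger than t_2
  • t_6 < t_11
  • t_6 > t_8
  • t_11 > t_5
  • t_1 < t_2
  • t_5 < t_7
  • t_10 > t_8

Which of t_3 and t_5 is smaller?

t_5

Link the given pairs in sequence: t_5 < t_6; t_6 < t_1; t_1 < t_2; t_2 < t_10; t_10 < t_11; t_11 < t_3.
Together: t_5 < t_6 < t_1 < t_2 < t_10 < t_11 < t_3.
So t_5 < t_3; t_5 is the smaller of the two.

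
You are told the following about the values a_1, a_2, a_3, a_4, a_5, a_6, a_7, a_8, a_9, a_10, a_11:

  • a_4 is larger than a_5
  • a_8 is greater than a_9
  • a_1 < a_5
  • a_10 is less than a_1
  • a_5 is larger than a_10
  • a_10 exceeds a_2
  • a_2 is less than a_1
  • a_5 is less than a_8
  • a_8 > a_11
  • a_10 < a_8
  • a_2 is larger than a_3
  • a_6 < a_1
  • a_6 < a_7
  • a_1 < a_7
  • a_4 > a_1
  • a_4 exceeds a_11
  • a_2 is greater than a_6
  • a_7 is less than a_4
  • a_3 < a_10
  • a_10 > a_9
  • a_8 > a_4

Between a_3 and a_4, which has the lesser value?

a_3

a_3 < a_2 and a_2 < a_10 give a_3 < a_10.
Then a_10 < a_1 extends the chain to a_1.
Then a_1 < a_5 extends the chain to a_5.
With a_5 < a_4: a_3 < a_2 < a_10 < a_1 < a_5 < a_4.
So a_3 < a_4; a_3 is the smaller of the two.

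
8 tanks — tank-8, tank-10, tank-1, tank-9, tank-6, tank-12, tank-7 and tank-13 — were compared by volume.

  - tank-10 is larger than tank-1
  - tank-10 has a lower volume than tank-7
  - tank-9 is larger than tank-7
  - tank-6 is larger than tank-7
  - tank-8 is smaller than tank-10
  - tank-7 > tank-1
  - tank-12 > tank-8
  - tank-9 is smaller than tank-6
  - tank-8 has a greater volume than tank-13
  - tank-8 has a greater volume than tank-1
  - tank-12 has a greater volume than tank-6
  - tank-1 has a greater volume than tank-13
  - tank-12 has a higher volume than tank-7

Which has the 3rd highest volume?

tank-9

The consecutive relations fix a unique order: tank-13 < tank-1 < tank-8 < tank-10 < tank-7 < tank-9 < tank-6 < tank-12.
The 3rd largest is tank-9.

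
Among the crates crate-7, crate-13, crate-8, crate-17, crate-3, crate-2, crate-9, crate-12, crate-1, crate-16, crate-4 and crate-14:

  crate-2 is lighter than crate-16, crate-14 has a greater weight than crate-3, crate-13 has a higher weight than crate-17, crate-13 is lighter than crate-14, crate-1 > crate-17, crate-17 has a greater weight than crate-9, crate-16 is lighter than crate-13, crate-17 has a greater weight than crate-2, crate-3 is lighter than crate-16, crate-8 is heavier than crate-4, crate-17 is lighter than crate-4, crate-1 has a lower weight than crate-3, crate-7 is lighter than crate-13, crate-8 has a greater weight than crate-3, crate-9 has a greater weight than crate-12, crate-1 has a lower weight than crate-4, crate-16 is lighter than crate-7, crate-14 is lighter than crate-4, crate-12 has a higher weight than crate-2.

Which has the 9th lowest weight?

crate-13

Piecing the relations together gives one ordering: crate-2 < crate-12 < crate-9 < crate-17 < crate-1 < crate-3 < crate-16 < crate-7 < crate-13 < crate-14 < crate-4 < crate-8.
Counting 9 from the smallest end gives crate-13.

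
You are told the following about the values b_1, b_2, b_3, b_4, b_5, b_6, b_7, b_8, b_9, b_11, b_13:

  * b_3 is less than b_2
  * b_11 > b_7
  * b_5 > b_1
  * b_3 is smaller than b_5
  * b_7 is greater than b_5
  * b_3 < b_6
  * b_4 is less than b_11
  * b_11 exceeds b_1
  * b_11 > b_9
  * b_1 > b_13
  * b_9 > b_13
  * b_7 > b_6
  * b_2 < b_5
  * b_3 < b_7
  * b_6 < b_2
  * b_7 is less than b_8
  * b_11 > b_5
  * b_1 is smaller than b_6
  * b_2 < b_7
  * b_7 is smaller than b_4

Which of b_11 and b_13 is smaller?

b_13

b_13 < b_1 < b_6 < b_2 < b_5 < b_7 < b_4 < b_11, by transitivity through b_1, b_6, b_2, b_5, b_7, b_4.
So b_13 < b_11; b_13 is the smaller of the two.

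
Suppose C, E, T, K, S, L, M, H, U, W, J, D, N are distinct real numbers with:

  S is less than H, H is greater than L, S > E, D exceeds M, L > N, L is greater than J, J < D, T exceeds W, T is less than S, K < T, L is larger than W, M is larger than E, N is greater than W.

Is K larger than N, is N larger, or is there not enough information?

Following every chain through K: above K we get T, S, H.
N is not reached, and no chain runs the other way from N to K.
So the given relations leave the order of K and N undetermined.

undetermined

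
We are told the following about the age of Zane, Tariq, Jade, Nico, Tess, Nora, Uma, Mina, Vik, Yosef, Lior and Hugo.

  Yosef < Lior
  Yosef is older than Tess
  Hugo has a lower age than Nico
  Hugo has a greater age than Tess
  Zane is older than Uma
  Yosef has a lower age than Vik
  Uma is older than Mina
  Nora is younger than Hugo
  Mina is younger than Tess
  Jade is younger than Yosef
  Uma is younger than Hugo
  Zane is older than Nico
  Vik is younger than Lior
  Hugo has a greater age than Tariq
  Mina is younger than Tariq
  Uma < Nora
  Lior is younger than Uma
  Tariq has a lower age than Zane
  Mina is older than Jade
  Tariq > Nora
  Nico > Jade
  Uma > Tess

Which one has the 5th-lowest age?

Vik

The consecutive relations fix a unique order: Jade < Mina < Tess < Yosef < Vik < Lior < Uma < Nora < Tariq < Hugo < Nico < Zane.
The 5th smallest is Vik.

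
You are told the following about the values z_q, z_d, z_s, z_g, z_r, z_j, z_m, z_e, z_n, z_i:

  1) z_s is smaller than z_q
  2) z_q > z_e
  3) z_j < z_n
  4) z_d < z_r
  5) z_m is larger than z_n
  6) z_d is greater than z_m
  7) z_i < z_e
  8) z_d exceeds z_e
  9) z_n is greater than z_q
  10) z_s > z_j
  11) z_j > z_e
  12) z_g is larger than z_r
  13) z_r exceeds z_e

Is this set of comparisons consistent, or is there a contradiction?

Every relation is compatible with z_i < z_e < z_j < z_s < z_q < z_n < z_m < z_d < z_r < z_g; the set is consistent.

consistent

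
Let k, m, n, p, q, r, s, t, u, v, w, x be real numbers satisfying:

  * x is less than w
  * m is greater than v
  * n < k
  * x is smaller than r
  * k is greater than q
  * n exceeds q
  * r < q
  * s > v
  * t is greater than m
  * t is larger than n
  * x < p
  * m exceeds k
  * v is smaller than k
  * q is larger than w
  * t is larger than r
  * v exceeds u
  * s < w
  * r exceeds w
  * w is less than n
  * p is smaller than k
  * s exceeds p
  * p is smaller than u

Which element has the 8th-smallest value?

q

Chaining the given pairs: x < p < u < v < s < w < r < q < n < k < m < t.
The 8th smallest is q.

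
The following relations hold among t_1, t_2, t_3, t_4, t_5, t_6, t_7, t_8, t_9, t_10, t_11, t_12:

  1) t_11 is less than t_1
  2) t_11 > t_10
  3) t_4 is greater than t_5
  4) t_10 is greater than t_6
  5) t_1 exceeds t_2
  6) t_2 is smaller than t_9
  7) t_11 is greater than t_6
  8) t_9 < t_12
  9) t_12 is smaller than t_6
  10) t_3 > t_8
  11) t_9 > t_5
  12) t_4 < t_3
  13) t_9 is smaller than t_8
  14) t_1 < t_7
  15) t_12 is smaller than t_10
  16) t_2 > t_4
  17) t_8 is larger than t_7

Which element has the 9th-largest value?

t_9

Chaining the given pairs: t_5 < t_4 < t_2 < t_9 < t_12 < t_6 < t_10 < t_11 < t_1 < t_7 < t_8 < t_3.
Counting 9 from the largest end gives t_9.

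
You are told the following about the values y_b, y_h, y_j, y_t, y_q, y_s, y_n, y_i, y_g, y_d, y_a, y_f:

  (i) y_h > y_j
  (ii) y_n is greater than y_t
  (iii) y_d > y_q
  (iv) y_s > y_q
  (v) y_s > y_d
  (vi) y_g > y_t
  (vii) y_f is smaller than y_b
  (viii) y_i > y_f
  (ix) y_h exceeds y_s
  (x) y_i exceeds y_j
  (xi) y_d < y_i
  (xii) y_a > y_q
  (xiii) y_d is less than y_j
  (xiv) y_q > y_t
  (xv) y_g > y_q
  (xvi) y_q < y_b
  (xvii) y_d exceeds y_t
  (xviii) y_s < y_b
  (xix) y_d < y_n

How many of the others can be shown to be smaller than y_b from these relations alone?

From y_b the given relations immediately reach y_q, y_f, y_s.
From those, y_t, y_d — 5 in total.
No other element is forced below y_b by the given relations, so the count is 5.

5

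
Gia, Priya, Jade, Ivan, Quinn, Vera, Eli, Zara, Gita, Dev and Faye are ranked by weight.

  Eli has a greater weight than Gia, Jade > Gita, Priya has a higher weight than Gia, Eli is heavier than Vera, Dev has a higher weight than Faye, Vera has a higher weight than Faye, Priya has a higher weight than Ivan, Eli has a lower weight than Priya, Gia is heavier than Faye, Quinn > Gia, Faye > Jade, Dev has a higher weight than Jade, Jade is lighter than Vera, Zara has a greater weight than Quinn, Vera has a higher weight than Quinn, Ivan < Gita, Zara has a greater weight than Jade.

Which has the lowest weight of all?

Ivan

Gita is not least since Ivan < Gita; Jade is not least since Gita < Jade; Faye is not least since Jade < Faye; Gia is not least since Faye < Gia; Quinn is not least since Gia < Quinn; Vera is not least since Jade < Vera; Dev is not least since Jade < Dev; Eli is not least since Vera < Eli; Zara is not least since Jade < Zara; Priya is not least since Gia < Priya.
Only Ivan has nothing below it, so Ivan is the lowest weight.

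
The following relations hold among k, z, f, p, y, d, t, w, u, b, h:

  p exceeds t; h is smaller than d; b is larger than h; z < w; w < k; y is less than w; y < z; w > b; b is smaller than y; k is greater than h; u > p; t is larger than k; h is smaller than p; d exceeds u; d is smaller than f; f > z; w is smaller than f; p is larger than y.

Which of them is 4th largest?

Chaining the given pairs: h < b < y < z < w < k < t < p < u < d < f.
Counting 4 from the largest end gives p.

p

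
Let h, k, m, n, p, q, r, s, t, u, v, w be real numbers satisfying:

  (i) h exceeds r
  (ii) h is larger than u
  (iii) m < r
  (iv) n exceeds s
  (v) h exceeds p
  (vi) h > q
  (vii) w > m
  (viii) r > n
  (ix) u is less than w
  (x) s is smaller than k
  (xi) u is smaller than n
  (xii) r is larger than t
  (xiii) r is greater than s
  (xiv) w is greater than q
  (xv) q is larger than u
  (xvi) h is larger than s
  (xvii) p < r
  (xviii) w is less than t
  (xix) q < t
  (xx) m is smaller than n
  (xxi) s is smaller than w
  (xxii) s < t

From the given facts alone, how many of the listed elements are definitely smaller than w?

4

From w the given relations immediately reach s, u, q, m.
No other element is forced below w by the given relations, so the count is 4.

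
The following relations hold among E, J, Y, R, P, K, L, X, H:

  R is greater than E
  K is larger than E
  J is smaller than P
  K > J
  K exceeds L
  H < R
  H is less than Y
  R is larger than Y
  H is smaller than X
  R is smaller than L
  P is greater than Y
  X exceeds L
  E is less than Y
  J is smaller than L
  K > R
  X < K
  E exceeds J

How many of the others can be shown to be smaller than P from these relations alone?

4

Directly below P: J, Y.
One step further: H, E (4 so far).
No other element is forced below P by the given relations, so the count is 4.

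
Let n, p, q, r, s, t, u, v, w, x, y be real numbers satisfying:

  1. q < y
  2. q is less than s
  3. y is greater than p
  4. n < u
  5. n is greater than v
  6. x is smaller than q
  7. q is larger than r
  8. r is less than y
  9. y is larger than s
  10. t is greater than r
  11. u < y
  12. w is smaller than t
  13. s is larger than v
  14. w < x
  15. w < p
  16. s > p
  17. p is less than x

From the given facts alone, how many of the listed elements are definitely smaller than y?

9

The elements the relations force below y are r, w, p, x, v, q, s, n, u — no chain reaches any other.
That is 9.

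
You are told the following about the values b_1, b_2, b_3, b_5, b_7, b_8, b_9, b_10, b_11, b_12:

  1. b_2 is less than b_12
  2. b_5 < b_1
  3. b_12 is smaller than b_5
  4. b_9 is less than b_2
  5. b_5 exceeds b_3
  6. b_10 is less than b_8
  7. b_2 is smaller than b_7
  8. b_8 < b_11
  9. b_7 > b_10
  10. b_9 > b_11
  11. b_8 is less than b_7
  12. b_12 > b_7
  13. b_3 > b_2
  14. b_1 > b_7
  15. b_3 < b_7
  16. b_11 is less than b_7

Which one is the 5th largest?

b_3

The consecutive relations fix a unique order: b_10 < b_8 < b_11 < b_9 < b_2 < b_3 < b_7 < b_12 < b_5 < b_1.
Counting 5 from the largest end gives b_3.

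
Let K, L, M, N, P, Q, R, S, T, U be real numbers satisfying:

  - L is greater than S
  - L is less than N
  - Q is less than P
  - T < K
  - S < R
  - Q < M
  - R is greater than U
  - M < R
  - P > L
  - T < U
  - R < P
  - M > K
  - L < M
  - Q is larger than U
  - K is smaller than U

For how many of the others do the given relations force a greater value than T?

6

The elements the relations force above T are K, U, Q, M, R, P — no chain reaches any other.
That is 6.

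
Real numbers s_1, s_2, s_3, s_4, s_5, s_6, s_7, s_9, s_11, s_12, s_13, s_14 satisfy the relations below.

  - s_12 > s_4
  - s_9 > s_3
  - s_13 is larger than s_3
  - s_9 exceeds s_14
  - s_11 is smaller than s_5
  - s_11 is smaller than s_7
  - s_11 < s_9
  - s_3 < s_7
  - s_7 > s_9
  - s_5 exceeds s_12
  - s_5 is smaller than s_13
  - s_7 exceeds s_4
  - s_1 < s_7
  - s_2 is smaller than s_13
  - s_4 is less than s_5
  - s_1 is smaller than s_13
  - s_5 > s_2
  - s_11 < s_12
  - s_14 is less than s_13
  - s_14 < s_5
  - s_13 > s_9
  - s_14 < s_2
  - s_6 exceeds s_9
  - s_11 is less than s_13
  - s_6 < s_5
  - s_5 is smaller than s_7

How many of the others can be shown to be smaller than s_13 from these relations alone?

The elements the relations force below s_13 are s_11, s_3, s_14, s_4, s_9, s_6, s_2, s_1, s_12, s_5 — no chain reaches any other.
That is 10.

10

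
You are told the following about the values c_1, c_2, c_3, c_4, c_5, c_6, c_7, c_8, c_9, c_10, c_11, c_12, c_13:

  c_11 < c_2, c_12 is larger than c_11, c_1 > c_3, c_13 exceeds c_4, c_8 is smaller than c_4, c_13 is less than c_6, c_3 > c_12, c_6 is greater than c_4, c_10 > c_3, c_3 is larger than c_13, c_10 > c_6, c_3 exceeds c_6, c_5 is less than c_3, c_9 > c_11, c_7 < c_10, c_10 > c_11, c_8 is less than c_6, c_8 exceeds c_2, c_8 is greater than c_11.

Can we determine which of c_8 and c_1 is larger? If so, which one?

c_1

c_8 < c_4 and c_4 < c_13 give c_8 < c_13.
With c_13 < c_6: c_8 < c_4 < c_13 < c_6.
With c_6 < c_3: c_8 < c_4 < c_13 < c_6 < c_3.
Then c_3 < c_1 extends the chain to c_1.
So c_1 is larger.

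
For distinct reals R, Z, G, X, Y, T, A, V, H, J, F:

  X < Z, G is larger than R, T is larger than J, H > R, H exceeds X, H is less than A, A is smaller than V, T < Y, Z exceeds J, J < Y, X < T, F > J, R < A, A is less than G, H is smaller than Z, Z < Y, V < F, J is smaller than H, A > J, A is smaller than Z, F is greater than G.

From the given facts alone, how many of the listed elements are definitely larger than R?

7

Directly above R: H, A, G.
One step further: Z, V, F (6 so far).
One step further: Y (7 so far).
No other element is forced above R by the given relations, so the count is 7.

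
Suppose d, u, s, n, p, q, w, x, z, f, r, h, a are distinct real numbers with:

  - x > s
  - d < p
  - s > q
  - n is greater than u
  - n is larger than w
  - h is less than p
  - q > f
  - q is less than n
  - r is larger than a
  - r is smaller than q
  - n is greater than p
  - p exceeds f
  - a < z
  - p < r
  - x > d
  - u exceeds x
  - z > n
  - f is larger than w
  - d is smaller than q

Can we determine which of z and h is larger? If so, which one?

h < p < r < q < s < x < u < n < z, by transitivity through p, r, q, s, x, u, n.
So z is larger.

z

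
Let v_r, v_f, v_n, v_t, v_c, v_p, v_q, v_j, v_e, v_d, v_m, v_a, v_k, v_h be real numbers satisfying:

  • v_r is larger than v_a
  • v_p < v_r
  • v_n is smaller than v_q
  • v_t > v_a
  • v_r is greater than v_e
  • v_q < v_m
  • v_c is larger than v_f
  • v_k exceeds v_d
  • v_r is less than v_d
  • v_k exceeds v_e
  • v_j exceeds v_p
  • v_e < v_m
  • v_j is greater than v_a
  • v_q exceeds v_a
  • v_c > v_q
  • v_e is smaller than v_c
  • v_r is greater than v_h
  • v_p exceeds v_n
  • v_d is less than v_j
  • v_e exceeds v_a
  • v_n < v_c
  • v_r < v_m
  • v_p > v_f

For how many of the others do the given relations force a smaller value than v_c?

The elements the relations force below v_c are v_f, v_n, v_a, v_e, v_q — no chain reaches any other.
That is 5.

5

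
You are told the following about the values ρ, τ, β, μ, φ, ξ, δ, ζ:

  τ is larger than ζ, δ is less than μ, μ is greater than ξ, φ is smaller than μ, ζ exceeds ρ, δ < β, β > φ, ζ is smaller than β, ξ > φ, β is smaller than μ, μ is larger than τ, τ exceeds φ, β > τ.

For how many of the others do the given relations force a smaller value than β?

5

From β the given relations immediately reach δ, ζ, φ, τ.
From those, ρ — 5 in total.
No other element is forced below β by the given relations, so the count is 5.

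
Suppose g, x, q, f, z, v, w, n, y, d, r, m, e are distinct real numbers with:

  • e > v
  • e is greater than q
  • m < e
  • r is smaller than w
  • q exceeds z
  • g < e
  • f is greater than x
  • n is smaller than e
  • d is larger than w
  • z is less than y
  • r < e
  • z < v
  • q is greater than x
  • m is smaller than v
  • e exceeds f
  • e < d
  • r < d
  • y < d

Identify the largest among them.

g is not greatest since g < e; r is not greatest since r < d; x is not greatest since x < q; m is not greatest since m < e; z is not greatest since z < q; y is not greatest since y < d; q is not greatest since q < e; v is not greatest since v < e; f is not greatest since f < e; n is not greatest since n < e; w is not greatest since w < d; e is not greatest since e < d.
Only d has nothing above it, so d is the largest.

d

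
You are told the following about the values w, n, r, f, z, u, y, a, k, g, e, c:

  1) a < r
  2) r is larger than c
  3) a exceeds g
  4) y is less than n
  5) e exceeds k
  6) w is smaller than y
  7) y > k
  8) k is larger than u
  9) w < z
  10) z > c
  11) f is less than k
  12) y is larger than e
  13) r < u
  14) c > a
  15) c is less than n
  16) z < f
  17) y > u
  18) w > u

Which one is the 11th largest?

a

Chaining the given pairs: g < a < c < r < u < w < z < f < k < e < y < n.
Counting 11 from the largest end gives a.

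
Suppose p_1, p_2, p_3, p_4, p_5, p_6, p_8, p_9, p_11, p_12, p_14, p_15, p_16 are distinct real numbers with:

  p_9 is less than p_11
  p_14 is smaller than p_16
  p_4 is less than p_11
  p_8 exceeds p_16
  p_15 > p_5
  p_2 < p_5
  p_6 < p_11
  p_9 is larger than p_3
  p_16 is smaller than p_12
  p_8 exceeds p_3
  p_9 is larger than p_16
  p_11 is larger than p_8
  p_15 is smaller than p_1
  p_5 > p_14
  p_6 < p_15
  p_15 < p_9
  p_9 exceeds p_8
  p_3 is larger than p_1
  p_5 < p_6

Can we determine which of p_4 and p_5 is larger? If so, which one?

undetermined

Following every chain through p_5: above p_5 we get p_6, p_15, p_1, p_3, p_8, p_9, p_11; below p_5 we get p_14, p_2.
p_4 is not reached, and no chain runs the other way from p_4 to p_5.
So the given relations leave the order of p_5 and p_4 undetermined.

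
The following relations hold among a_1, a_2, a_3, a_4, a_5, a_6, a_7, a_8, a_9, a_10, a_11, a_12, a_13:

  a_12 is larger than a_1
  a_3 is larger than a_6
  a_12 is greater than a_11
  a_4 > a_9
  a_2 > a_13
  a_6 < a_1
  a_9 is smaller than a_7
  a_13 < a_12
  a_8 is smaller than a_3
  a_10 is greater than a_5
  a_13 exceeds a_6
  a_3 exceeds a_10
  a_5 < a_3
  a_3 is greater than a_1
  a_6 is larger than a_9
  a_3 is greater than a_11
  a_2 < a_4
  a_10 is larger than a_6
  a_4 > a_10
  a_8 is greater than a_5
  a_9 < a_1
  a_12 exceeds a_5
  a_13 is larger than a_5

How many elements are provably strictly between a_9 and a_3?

The relations place a_9 below a_3. An element lies strictly between them when it is forced above a_9 and also forced below a_3.
Above a_9: {a_6, a_13, a_10, a_2, a_1, a_4, a_7, a_12}. Below a_3: {a_6, a_5, a_8, a_10, a_1, a_11}.
Intersection: {a_6, a_10, a_1} — 3.

3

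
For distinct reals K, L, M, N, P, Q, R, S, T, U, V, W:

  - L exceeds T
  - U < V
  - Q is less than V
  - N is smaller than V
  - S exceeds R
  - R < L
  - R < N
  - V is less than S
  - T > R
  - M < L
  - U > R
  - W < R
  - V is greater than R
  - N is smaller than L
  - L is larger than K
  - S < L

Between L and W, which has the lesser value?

Link the given pairs in sequence: W < R; R < U; U < V; V < S; S < L.
Together: W < R < U < V < S < L.
So W < L; W is the smaller of the two.

W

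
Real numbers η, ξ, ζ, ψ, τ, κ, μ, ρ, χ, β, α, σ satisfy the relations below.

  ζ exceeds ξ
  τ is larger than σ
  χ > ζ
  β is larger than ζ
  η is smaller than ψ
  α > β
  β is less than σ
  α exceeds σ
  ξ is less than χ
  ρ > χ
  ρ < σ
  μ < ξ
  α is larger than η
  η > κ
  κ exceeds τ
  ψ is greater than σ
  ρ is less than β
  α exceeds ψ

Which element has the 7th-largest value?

β

Chaining the given pairs: μ < ξ < ζ < χ < ρ < β < σ < τ < κ < η < ψ < α.
The 7th largest is β.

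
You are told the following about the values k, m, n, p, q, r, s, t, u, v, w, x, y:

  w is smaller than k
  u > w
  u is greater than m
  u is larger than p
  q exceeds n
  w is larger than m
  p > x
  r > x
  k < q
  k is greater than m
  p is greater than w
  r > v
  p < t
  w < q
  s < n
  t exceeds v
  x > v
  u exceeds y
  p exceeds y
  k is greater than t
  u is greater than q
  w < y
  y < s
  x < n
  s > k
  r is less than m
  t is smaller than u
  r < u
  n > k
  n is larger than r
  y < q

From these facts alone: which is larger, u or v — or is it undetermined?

v < x < r < m < w < y < p < t < k < s < n < q < u, by transitivity through x, r, m, w, y, p, t, k, s, n, q.
So u is larger.

u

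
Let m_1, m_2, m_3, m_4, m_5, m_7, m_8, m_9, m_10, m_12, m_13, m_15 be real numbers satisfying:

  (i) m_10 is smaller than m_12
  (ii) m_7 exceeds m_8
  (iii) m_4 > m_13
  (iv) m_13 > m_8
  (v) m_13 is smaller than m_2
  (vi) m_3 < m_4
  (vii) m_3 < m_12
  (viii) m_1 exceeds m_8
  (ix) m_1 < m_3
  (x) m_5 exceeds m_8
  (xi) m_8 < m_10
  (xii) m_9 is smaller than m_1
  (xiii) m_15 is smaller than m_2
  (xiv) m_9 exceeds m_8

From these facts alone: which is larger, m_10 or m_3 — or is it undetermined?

undetermined

Following every chain through m_3: above m_3 we get m_12, m_4; below m_3 we get m_8, m_9, m_1.
m_10 is not reached, and no chain runs the other way from m_10 to m_3.
So the given relations leave the order of m_3 and m_10 undetermined.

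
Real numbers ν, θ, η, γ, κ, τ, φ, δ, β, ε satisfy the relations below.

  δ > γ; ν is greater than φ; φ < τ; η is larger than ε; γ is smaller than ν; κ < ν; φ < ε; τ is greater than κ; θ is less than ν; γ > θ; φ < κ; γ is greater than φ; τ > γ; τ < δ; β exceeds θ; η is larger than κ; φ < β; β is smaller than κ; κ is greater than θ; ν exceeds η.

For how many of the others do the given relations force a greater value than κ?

4

Directly above κ: τ, η, ν.
One step further: δ (4 so far).
No other element is forced above κ by the given relations, so the count is 4.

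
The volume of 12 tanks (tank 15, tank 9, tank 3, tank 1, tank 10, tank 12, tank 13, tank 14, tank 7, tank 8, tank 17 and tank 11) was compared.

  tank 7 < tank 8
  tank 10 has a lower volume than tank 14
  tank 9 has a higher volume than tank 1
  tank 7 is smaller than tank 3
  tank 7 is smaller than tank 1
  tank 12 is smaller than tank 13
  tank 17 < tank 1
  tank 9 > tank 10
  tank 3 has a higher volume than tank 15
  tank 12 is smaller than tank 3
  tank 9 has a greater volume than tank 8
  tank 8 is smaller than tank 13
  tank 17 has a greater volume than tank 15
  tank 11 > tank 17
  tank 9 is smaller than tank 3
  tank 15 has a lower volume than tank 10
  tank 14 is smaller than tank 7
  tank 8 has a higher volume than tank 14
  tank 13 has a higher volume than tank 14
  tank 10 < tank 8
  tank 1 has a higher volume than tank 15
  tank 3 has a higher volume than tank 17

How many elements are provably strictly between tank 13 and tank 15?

4

Chaining upward from tank 15 reaches: tank 10, tank 14, tank 17, tank 7, tank 8, tank 11, tank 1, tank 9, tank 3.
Chaining downward from tank 13 reaches: tank 12, tank 10, tank 14, tank 7, tank 8.
Strictly between tank 15 and tank 13 are those in both lists: tank 10, tank 14, tank 7, tank 8 — 4 elements.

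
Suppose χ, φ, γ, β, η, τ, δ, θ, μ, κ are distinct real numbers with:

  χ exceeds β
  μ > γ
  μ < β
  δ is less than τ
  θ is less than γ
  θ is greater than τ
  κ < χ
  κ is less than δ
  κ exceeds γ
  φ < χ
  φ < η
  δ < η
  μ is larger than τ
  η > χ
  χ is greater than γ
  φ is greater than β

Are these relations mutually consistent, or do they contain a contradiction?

inconsistent

We have γ < κ stated directly, yet also κ < δ < τ < θ < γ by chaining the others — so κ < γ. Contradiction.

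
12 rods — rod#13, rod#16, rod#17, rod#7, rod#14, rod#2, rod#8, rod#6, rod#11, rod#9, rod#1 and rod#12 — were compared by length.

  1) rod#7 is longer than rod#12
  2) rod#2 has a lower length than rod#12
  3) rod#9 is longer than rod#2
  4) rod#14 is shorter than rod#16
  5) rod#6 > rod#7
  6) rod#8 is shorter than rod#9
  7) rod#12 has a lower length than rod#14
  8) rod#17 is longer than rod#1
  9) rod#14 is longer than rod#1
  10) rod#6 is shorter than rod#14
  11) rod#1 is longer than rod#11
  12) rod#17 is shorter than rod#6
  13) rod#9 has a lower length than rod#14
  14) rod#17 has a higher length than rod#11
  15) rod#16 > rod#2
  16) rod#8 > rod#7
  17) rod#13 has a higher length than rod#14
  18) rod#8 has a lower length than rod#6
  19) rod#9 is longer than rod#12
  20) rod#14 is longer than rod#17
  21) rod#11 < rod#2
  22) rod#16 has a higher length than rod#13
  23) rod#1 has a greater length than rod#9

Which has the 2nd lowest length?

rod#2

Chaining the given pairs: rod#11 < rod#2 < rod#12 < rod#7 < rod#8 < rod#9 < rod#1 < rod#17 < rod#6 < rod#14 < rod#13 < rod#16.
The 2nd smallest is rod#2.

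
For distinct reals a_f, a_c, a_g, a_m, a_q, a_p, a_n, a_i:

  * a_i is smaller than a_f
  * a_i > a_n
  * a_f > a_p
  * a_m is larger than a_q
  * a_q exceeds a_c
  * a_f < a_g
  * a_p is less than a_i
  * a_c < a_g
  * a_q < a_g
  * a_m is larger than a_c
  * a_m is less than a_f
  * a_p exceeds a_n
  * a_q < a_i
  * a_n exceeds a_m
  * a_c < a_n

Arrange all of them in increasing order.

a_c < a_q < a_m < a_n < a_p < a_i < a_f < a_g

Each adjacent pair is fixed by a given relation: a_c < a_q; a_q < a_m; a_m < a_n; a_n < a_p; a_p < a_i; a_i < a_f; a_f < a_g. Chaining them end to end gives the full order.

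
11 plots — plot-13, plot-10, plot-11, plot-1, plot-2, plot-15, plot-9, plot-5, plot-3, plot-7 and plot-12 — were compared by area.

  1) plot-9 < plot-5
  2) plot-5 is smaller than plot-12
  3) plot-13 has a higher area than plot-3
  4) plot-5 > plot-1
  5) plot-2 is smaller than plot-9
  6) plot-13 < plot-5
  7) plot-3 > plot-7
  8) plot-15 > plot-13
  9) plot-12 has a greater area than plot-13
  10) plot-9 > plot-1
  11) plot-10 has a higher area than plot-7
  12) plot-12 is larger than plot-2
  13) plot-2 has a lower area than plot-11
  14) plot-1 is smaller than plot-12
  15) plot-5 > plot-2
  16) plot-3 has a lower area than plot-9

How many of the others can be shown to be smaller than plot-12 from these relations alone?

Directly below plot-12: plot-1, plot-2, plot-13, plot-5.
One step further: plot-3, plot-9 (6 so far).
One step further: plot-7 (7 so far).
Nothing else is reachable below plot-12; 7 in all.

7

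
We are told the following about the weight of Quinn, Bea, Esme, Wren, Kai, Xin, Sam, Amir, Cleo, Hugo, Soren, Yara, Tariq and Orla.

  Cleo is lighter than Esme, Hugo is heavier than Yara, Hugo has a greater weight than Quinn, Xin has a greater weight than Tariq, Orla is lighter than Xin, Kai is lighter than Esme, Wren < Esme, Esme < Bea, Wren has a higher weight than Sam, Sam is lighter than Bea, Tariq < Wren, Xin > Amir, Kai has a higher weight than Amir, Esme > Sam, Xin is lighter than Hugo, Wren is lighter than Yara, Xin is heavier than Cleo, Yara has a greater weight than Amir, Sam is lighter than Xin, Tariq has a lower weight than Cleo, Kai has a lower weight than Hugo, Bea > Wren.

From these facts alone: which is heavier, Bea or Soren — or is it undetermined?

undetermined

Following every chain through Soren: nothing is chained to Soren.
Bea is not reached, and no chain runs the other way from Bea to Soren.
So the given relations leave the order of Soren and Bea undetermined.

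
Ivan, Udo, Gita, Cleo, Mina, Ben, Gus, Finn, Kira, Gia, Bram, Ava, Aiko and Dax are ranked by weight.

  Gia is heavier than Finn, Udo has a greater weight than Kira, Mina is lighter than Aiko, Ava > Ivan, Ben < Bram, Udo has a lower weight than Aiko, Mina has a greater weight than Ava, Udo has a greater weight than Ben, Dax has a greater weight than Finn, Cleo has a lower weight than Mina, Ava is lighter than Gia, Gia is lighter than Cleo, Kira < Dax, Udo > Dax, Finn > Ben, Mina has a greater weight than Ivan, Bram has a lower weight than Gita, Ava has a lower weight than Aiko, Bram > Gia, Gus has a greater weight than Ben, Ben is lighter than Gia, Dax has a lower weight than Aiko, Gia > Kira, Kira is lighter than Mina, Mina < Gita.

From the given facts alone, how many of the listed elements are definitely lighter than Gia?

5

From Gia the given relations immediately reach Kira, Ben, Finn, Ava.
From those, Ivan — 5 in total.
Nothing else is reachable below Gia; 5 in all.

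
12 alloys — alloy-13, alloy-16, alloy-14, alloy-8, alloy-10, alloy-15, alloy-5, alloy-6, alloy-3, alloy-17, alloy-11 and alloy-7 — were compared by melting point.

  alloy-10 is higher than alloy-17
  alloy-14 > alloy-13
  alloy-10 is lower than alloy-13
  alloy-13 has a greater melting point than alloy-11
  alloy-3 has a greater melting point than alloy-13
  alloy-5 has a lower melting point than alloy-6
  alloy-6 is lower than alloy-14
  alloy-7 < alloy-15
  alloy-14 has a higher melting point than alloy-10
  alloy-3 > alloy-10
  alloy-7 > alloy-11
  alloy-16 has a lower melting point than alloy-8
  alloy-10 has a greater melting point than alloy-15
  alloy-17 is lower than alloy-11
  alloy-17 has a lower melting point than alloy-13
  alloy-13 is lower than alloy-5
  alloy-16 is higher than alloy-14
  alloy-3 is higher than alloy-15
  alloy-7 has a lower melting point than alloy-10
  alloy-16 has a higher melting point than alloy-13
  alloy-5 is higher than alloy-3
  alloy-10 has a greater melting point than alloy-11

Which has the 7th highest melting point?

alloy-13

The consecutive relations fix a unique order: alloy-17 < alloy-11 < alloy-7 < alloy-15 < alloy-10 < alloy-13 < alloy-3 < alloy-5 < alloy-6 < alloy-14 < alloy-16 < alloy-8.
Counting 7 from the largest end gives alloy-13.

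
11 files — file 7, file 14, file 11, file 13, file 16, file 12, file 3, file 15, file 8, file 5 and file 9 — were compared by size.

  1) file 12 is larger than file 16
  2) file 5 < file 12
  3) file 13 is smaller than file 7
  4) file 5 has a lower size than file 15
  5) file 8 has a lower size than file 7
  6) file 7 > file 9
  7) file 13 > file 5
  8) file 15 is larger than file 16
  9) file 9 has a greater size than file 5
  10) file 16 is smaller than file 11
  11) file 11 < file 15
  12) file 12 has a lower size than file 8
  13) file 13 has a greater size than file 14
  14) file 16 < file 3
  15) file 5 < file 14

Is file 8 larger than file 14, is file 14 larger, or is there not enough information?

undetermined

Following every chain through file 14: above file 14 we get file 13, file 7; below file 14 we get file 5.
file 8 is not reached, and no chain runs the other way from file 8 to file 14.
So the given relations leave the order of file 14 and file 8 undetermined.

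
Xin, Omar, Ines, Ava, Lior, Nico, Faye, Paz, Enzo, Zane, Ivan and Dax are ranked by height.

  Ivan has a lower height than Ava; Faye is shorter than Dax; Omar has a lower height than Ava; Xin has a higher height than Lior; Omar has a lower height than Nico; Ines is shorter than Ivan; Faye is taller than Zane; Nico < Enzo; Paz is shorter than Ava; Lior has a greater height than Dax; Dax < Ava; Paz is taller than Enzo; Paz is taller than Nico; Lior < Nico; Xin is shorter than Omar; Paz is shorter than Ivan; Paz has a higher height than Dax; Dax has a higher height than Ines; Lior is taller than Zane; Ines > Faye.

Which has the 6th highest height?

Omar

Piecing the relations together gives one ordering: Zane < Faye < Ines < Dax < Lior < Xin < Omar < Nico < Enzo < Paz < Ivan < Ava.
The 6th largest is Omar.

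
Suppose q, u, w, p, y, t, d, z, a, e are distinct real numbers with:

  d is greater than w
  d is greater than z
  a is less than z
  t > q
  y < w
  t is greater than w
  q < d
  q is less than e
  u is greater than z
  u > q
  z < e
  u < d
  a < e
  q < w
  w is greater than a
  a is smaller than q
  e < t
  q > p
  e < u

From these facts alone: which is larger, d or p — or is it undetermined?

p < q < e < u < d, by transitivity through q, e, u.
So d is larger.

d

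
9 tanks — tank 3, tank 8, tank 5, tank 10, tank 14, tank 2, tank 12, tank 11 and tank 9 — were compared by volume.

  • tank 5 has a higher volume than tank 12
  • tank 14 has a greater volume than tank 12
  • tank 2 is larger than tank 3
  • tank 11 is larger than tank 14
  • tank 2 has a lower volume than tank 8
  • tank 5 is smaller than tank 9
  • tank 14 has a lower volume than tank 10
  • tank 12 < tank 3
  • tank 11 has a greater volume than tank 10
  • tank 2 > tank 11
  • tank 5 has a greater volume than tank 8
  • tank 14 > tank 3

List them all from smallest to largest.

tank 12 < tank 3 < tank 14 < tank 10 < tank 11 < tank 2 < tank 8 < tank 5 < tank 9

The consecutive links are each given: tank 12 < tank 3; tank 3 < tank 14; tank 14 < tank 10; tank 10 < tank 11; tank 11 < tank 2; tank 2 < tank 8; tank 8 < tank 5; tank 5 < tank 9.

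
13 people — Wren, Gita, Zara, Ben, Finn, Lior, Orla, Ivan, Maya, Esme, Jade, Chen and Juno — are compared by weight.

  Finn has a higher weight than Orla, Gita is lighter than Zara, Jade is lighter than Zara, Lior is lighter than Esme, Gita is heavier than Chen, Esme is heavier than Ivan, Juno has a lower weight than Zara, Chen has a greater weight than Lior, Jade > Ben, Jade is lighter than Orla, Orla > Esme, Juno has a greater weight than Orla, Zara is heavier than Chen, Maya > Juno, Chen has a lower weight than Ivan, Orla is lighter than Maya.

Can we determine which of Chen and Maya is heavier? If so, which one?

Maya

Following the relations from Chen: Chen < Ivan < Esme < Orla < Juno < Maya.
So Maya is heavier.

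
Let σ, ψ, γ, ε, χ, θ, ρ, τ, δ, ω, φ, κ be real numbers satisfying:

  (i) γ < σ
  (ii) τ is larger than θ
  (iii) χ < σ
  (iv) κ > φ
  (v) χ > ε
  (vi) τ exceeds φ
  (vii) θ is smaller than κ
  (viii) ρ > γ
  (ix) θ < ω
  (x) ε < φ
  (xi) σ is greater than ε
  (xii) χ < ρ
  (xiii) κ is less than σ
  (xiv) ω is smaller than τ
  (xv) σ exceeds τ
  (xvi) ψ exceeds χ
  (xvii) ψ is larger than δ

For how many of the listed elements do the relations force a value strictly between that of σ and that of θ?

The relations place θ below σ. An element lies strictly between them when it is forced above θ and also forced below σ.
Above θ: {ω, τ, κ}. Below σ: {γ, ε, χ, φ, ω, τ, κ}.
Intersection: {ω, τ, κ} — 3.

3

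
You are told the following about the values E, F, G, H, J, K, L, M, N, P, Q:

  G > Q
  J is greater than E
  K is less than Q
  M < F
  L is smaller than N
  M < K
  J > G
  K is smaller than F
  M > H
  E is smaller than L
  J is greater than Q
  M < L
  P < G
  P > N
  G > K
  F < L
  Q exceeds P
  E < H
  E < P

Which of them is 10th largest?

H

Chaining the given pairs: E < H < M < K < F < L < N < P < Q < G < J.
The 10th largest is H.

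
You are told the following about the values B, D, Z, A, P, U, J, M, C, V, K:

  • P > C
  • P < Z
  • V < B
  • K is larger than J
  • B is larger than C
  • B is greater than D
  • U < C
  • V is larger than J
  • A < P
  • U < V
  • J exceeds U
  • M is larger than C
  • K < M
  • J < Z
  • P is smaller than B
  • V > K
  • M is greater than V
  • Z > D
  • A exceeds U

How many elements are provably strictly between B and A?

The relations place A below B. An element lies strictly between them when it is forced above A and also forced below B.
Above A: {P, Z}. Below B: {U, D, C, J, K, V, P}.
Intersection: {P} — 1.

1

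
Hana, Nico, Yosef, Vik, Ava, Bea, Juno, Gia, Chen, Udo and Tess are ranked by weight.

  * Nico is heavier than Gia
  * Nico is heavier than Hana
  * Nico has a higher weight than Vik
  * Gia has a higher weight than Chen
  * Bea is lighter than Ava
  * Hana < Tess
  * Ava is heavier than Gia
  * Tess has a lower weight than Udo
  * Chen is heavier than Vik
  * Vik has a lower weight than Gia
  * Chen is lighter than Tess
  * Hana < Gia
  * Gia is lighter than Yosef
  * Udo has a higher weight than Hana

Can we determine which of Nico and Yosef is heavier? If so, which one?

undetermined

Following every chain through Nico: below Nico we get Vik, Chen, Hana, Gia.
Yosef is not reached, and no chain runs the other way from Yosef to Nico.
So the given relations leave the order of Nico and Yosef undetermined.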